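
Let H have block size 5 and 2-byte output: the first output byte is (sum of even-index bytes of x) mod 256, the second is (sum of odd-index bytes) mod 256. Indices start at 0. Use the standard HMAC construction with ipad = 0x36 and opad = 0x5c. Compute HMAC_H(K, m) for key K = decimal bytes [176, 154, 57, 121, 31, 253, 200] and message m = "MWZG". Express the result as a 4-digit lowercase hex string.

4798

Key decimal bytes [176, 154, 57, 121, 31, 253, 200] = b0 9a 39 79 1f fd c8 is 7 bytes > B = 5, so hash it first: H(key) = d0 10, then zero-pad to 5 bytes: K' = d0 10 00 00 00.
K' ⊕ ipad = e6 26 36 36 36.  K' ⊕ opad = 8c 4c 5c 5c 5c.
Inner input = (K'⊕ipad) ∥ m = e6 26 36 36 36 ∥ 4d 57 5a 47.
Inner hash: even-index sum = 496 mod 256 = 240; odd-index sum = 259 mod 256 = 3 → f0 03.
Outer input = (K'⊕opad) ∥ inner = 8c 4c 5c 5c 5c ∥ f0 03.
Outer hash (tag): even-index sum = 327 mod 256 = 71; odd-index sum = 408 mod 256 = 152 → 47 98.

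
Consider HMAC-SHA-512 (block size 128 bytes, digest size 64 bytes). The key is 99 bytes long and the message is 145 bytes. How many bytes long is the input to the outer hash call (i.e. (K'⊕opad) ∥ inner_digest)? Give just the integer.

Key is 99 ≤ 128 bytes, zero-padded: |K'| = 128.
Outer input = (K'⊕opad) ∥ H(inner) → 128 + 64 = 192 bytes.

192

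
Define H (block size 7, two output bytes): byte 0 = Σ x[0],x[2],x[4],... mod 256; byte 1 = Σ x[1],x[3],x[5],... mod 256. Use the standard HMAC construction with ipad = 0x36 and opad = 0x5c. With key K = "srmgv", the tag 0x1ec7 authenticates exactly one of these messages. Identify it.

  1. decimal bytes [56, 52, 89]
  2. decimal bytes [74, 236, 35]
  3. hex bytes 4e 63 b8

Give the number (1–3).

Key "srmgv" = 73 72 6d 67 76 is 5 bytes ≤ B = 7; zero-pad to 7 bytes: K' = 73 72 6d 67 76 00 00.
K' ⊕ ipad = 45 44 5b 51 40 36 36; K' ⊕ opad = 2f 2e 31 3b 2a 5c 5c.
m1: inner = H(45 44 5b 51 40 36 36 38 34 59) = 4a 5c; tag = H(2f 2e 31 3b 2a 5c 5c 4a 5c) = 420f
m2: inner = H(45 44 5b 51 40 36 36 4a ec 23) = 02 38; tag = H(2f 2e 31 3b 2a 5c 5c 02 38) = 1ec7 ← matches
m3: inner = H(45 44 5b 51 40 36 36 4e 63 b8) = 79 d1; tag = H(2f 2e 31 3b 2a 5c 5c 79 d1) = b73e

2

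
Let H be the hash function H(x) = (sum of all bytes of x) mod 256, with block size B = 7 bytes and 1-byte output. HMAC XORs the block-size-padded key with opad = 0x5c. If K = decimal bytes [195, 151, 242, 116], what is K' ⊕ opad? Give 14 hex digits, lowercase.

Key decimal bytes [195, 151, 242, 116] = c3 97 f2 74 is 4 bytes ≤ B = 7; zero-pad to 7 bytes: K' = c3 97 f2 74 00 00 00.
XOR each byte with 0x5c: c3⊕5c=9f, 97⊕5c=cb, f2⊕5c=ae, 74⊕5c=28, 00⊕5c=5c, 00⊕5c=5c, 00⊕5c=5c.

9fcbae285c5c5c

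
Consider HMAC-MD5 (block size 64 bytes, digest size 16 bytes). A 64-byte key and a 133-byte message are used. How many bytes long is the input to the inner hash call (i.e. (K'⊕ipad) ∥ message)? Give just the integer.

197

Key is 64 ≤ 64 bytes, zero-padded: |K'| = 64.
Inner input = (K'⊕ipad) ∥ m → 64 + 133 = 197 bytes.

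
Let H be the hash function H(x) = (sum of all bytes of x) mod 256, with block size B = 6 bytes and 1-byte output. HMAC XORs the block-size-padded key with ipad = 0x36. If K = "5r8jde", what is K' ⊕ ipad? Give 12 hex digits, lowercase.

03440e5c5253

Key "5r8jde" = 35 72 38 6a 64 65 is exactly B = 6 bytes: K' = 35 72 38 6a 64 65.
XOR each byte with 0x36: 35⊕36=03, 72⊕36=44, 38⊕36=0e, 6a⊕36=5c, 64⊕36=52, 65⊕36=53.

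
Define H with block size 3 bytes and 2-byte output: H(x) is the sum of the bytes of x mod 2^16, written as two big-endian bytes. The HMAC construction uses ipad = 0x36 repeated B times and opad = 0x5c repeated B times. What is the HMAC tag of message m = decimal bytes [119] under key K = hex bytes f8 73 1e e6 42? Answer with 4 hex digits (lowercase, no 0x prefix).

0210

Key hex bytes f8 73 1e e6 42 is 5 bytes > B = 3, so hash it first: H(key) = 02 b1, then zero-pad to 3 bytes: K' = 02 b1 00.
K' ⊕ ipad = 34 87 36.  K' ⊕ opad = 5e ed 5c.
Inner input = (K'⊕ipad) ∥ m = 34 87 36 ∥ 77.
Inner hash: sum = 52+135+54+119 = 360 → 01 68.
Outer input = (K'⊕opad) ∥ inner = 5e ed 5c ∥ 01 68.
Outer hash (tag): sum = 94+237+92+1+104 = 528 → 02 10.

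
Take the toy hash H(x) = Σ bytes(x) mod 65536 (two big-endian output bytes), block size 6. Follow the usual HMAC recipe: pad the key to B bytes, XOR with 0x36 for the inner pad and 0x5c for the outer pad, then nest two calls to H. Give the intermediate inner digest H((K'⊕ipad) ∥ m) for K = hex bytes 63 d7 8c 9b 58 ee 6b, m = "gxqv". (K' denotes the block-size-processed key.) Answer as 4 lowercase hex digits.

Key hex bytes 63 d7 8c 9b 58 ee 6b is 7 bytes > B = 6, so hash it first: H(key) = 04 12, then zero-pad to 6 bytes: K' = 04 12 00 00 00 00.
K' ⊕ ipad = 32 24 36 36 36 36.
Inner input = 32 24 36 36 36 36 ∥ 67 78 71 76.
Inner hash: sum = 50+36+54+54+54+54+103+120+113+118 = 756 → 02 f4.

02f4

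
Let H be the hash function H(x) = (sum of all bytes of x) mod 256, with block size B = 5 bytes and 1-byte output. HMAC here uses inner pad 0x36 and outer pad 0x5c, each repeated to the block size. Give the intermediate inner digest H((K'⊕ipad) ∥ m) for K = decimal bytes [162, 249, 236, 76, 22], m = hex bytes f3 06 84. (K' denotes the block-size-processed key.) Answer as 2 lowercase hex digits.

Key decimal bytes [162, 249, 236, 76, 22] = a2 f9 ec 4c 16 is exactly B = 5 bytes: K' = a2 f9 ec 4c 16.
K' ⊕ ipad = 94 cf da 7a 20.
Inner input = 94 cf da 7a 20 ∥ f3 06 84.
Inner hash: sum = 148+207+218+122+32+243+6+132 = 1108; mod 256 = 84 → 54.

54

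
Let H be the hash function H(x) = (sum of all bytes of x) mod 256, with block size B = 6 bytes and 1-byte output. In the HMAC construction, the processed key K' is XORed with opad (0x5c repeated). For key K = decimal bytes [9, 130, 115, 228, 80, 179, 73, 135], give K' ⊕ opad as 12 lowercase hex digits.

Key decimal bytes [9, 130, 115, 228, 80, 179, 73, 135] = 09 82 73 e4 50 b3 49 87 is 8 bytes > B = 6, so hash it first: H(key) = b5, then zero-pad to 6 bytes: K' = b5 00 00 00 00 00.
XOR each byte with 0x5c: b5⊕5c=e9, 00⊕5c=5c, 00⊕5c=5c, 00⊕5c=5c, 00⊕5c=5c, 00⊕5c=5c.

e95c5c5c5c5c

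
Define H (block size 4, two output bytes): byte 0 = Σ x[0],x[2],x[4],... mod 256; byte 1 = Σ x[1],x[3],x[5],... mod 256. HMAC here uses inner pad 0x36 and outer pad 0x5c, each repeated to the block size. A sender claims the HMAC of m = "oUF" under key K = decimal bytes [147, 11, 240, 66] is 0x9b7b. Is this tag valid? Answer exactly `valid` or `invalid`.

Key decimal bytes [147, 11, 240, 66] = 93 0b f0 42 is exactly B = 4 bytes: K' = 93 0b f0 42.
K' ⊕ ipad = a5 3d c6 74; K' ⊕ opad = cf 57 ac 1e.
Inner hash: even-index sum = 544 mod 256 = 32; odd-index sum = 262 mod 256 = 6 → 20 06.
Outer hash (recomputed tag): even-index sum = 411 mod 256 = 155; odd-index sum = 123 mod 256 = 123 → 9b 7b.
Recomputed tag = 9b7b; claimed = 9b7b → match.

valid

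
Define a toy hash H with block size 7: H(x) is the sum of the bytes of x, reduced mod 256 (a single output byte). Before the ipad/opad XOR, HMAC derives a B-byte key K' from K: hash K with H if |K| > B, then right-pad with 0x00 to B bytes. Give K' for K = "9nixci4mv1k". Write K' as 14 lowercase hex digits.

|K| = 11 > B = 7, so first hash the key.
H(K): sum = 57+110+105+120+99+105+52+109+118+49+107 = 1031; mod 256 = 7 → 07.
Zero-pad H(K) = 07 to 7 bytes: K' = 07 00 00 00 00 00 00.

07000000000000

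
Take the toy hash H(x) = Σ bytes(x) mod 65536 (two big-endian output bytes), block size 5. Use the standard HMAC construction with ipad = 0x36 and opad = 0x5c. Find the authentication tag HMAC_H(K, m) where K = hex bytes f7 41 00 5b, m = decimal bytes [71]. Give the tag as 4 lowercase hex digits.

Key hex bytes f7 41 00 5b is 4 bytes ≤ B = 5; zero-pad to 5 bytes: K' = f7 41 00 5b 00.
K' ⊕ ipad = c1 77 36 6d 36.  K' ⊕ opad = ab 1d 5c 07 5c.
Inner input = (K'⊕ipad) ∥ m = c1 77 36 6d 36 ∥ 47.
Inner hash: sum = 193+119+54+109+54+71 = 600 → 02 58.
Outer input = (K'⊕opad) ∥ inner = ab 1d 5c 07 5c ∥ 02 58.
Outer hash (tag): sum = 171+29+92+7+92+2+88 = 481 → 01 e1.

01e1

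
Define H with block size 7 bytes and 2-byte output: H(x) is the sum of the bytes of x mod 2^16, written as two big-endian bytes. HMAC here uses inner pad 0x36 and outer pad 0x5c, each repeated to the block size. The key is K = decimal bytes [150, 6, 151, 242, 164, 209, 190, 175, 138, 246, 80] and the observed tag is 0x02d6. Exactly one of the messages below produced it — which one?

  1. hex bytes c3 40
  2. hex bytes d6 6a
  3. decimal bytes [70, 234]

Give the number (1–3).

1

Key decimal bytes [150, 6, 151, 242, 164, 209, 190, 175, 138, 246, 80] = 96 06 97 f2 a4 d1 be af 8a f6 50 is 11 bytes > B = 7, so hash it first: H(key) = 06 d7, then zero-pad to 7 bytes: K' = 06 d7 00 00 00 00 00.
K' ⊕ ipad = 30 e1 36 36 36 36 36; K' ⊕ opad = 5a 8b 5c 5c 5c 5c 5c.
m1: inner = H(30 e1 36 36 36 36 36 c3 40) = 03 22; tag = H(5a 8b 5c 5c 5c 5c 5c 03 22) = 02d6 ← matches
m2: inner = H(30 e1 36 36 36 36 36 d6 6a) = 03 5f; tag = H(5a 8b 5c 5c 5c 5c 5c 03 5f) = 0313
m3: inner = H(30 e1 36 36 36 36 36 46 ea) = 03 4f; tag = H(5a 8b 5c 5c 5c 5c 5c 03 4f) = 0303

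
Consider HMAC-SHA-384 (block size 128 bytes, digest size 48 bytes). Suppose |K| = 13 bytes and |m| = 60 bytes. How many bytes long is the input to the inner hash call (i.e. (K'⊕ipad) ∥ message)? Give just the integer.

188

Key is 13 ≤ 128 bytes, zero-padded: |K'| = 128.
Inner input = (K'⊕ipad) ∥ m → 128 + 60 = 188 bytes.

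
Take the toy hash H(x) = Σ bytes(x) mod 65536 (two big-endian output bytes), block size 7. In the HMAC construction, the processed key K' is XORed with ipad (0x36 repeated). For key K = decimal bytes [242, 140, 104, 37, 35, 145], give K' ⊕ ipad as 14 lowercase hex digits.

Key decimal bytes [242, 140, 104, 37, 35, 145] = f2 8c 68 25 23 91 is 6 bytes ≤ B = 7; zero-pad to 7 bytes: K' = f2 8c 68 25 23 91 00.
XOR each byte with 0x36: f2⊕36=c4, 8c⊕36=ba, 68⊕36=5e, 25⊕36=13, 23⊕36=15, 91⊕36=a7, 00⊕36=36.

c4ba5e1315a736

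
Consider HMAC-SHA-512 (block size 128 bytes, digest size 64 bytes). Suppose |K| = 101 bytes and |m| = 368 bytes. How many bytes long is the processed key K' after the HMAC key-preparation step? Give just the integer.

128

Key is 101 ≤ 128 bytes, zero-padded: |K'| = 128.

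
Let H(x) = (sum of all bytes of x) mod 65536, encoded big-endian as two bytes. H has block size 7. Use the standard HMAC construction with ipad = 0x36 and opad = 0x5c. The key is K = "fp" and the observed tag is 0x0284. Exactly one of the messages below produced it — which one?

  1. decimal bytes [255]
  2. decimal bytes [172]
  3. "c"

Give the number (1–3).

2

Key "fp" = 66 70 is 2 bytes ≤ B = 7; zero-pad to 7 bytes: K' = 66 70 00 00 00 00 00.
K' ⊕ ipad = 50 46 36 36 36 36 36; K' ⊕ opad = 3a 2c 5c 5c 5c 5c 5c.
m1: inner = H(50 46 36 36 36 36 36 ff) = 02 a3; tag = H(3a 2c 5c 5c 5c 5c 5c 02 a3) = 02d7
m2: inner = H(50 46 36 36 36 36 36 ac) = 02 50; tag = H(3a 2c 5c 5c 5c 5c 5c 02 50) = 0284 ← matches
m3: inner = H(50 46 36 36 36 36 36 63) = 02 07; tag = H(3a 2c 5c 5c 5c 5c 5c 02 07) = 023b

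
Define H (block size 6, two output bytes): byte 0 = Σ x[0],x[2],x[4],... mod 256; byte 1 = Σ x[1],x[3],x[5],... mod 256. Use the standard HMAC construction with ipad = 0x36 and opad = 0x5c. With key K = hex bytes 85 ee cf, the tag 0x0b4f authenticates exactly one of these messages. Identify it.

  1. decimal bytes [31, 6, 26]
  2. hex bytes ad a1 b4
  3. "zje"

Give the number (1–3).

2

Key hex bytes 85 ee cf is 3 bytes ≤ B = 6; zero-pad to 6 bytes: K' = 85 ee cf 00 00 00.
K' ⊕ ipad = b3 d8 f9 36 36 36; K' ⊕ opad = d9 b2 93 5c 5c 5c.
m1: inner = H(b3 d8 f9 36 36 36 1f 06 1a) = 1b 4a; tag = H(d9 b2 93 5c 5c 5c 1b 4a) = e3b4
m2: inner = H(b3 d8 f9 36 36 36 ad a1 b4) = 43 e5; tag = H(d9 b2 93 5c 5c 5c 43 e5) = 0b4f ← matches
m3: inner = H(b3 d8 f9 36 36 36 7a 6a 65) = c1 ae; tag = H(d9 b2 93 5c 5c 5c c1 ae) = 8918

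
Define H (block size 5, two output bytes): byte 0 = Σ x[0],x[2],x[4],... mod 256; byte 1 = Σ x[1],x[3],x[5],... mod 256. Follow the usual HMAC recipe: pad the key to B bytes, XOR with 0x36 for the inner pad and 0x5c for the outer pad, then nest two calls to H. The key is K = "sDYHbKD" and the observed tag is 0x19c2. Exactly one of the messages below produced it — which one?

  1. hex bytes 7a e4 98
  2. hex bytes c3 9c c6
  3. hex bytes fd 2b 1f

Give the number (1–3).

Key "sDYHbKD" = 73 44 59 48 62 4b 44 is 7 bytes > B = 5, so hash it first: H(key) = 72 d7, then zero-pad to 5 bytes: K' = 72 d7 00 00 00.
K' ⊕ ipad = 44 e1 36 36 36; K' ⊕ opad = 2e 8b 5c 5c 5c.
m1: inner = H(44 e1 36 36 36 7a e4 98) = 94 29; tag = H(2e 8b 5c 5c 5c 94 29) = 0f7b
m2: inner = H(44 e1 36 36 36 c3 9c c6) = 4c a0; tag = H(2e 8b 5c 5c 5c 4c a0) = 8633
m3: inner = H(44 e1 36 36 36 fd 2b 1f) = db 33; tag = H(2e 8b 5c 5c 5c db 33) = 19c2 ← matches

3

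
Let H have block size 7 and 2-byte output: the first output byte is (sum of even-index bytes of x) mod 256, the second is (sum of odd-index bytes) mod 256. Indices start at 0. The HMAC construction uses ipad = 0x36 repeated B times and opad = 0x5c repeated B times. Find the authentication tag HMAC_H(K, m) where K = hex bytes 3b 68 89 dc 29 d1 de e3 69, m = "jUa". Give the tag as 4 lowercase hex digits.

Key hex bytes 3b 68 89 dc 29 d1 de e3 69 is 9 bytes > B = 7, so hash it first: H(key) = 34 f8, then zero-pad to 7 bytes: K' = 34 f8 00 00 00 00 00.
K' ⊕ ipad = 02 ce 36 36 36 36 36.  K' ⊕ opad = 68 a4 5c 5c 5c 5c 5c.
Inner input = (K'⊕ipad) ∥ m = 02 ce 36 36 36 36 36 ∥ 6a 55 61.
Inner hash: even-index sum = 249 mod 256 = 249; odd-index sum = 517 mod 256 = 5 → f9 05.
Outer input = (K'⊕opad) ∥ inner = 68 a4 5c 5c 5c 5c 5c ∥ f9 05.
Outer hash (tag): even-index sum = 385 mod 256 = 129; odd-index sum = 597 mod 256 = 85 → 81 55.

8155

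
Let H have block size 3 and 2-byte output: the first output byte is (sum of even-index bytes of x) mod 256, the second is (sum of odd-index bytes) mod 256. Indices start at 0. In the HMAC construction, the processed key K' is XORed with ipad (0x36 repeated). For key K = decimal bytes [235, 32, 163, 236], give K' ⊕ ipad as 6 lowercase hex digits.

b83a36

Key decimal bytes [235, 32, 163, 236] = eb 20 a3 ec is 4 bytes > B = 3, so hash it first: H(key) = 8e 0c, then zero-pad to 3 bytes: K' = 8e 0c 00.
XOR each byte with 0x36: 8e⊕36=b8, 0c⊕36=3a, 00⊕36=36.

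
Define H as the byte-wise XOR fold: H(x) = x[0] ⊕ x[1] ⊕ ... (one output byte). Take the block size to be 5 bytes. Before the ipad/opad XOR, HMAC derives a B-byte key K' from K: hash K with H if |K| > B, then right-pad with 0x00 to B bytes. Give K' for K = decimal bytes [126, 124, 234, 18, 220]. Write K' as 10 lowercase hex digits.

Key decimal bytes [126, 124, 234, 18, 220] = 7e 7c ea 12 dc is exactly B = 5 bytes: K' = 7e 7c ea 12 dc.

7e7cea12dc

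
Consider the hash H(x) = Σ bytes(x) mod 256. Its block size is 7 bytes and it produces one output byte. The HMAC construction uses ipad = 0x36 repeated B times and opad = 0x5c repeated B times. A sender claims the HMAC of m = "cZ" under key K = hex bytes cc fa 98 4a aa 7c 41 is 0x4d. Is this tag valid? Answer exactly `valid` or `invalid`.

Key hex bytes cc fa 98 4a aa 7c 41 is exactly B = 7 bytes: K' = cc fa 98 4a aa 7c 41.
K' ⊕ ipad = fa cc ae 7c 9c 4a 77; K' ⊕ opad = 90 a6 c4 16 f6 20 1d.
Inner hash: sum = 250+204+174+124+156+74+119+99+90 = 1290; mod 256 = 10 → 0a.
Outer hash (recomputed tag): sum = 144+166+196+22+246+32+29+10 = 845; mod 256 = 77 → 4d.
Recomputed tag = 4d; claimed = 4d → match.

valid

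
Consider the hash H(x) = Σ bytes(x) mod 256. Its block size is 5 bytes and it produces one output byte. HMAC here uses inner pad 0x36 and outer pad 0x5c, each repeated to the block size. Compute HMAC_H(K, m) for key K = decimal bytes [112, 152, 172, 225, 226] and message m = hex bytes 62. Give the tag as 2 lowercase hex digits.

f6

Key decimal bytes [112, 152, 172, 225, 226] = 70 98 ac e1 e2 is exactly B = 5 bytes: K' = 70 98 ac e1 e2.
K' ⊕ ipad = 46 ae 9a d7 d4.  K' ⊕ opad = 2c c4 f0 bd be.
Inner input = (K'⊕ipad) ∥ m = 46 ae 9a d7 d4 ∥ 62.
Inner hash: sum = 70+174+154+215+212+98 = 923; mod 256 = 155 → 9b.
Outer input = (K'⊕opad) ∥ inner = 2c c4 f0 bd be ∥ 9b.
Outer hash (tag): sum = 44+196+240+189+190+155 = 1014; mod 256 = 246 → f6.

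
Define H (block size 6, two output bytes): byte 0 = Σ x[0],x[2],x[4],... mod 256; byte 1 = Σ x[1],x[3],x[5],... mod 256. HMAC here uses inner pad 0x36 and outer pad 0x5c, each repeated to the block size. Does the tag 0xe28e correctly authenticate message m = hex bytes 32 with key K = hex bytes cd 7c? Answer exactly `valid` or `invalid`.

Key hex bytes cd 7c is 2 bytes ≤ B = 6; zero-pad to 6 bytes: K' = cd 7c 00 00 00 00.
K' ⊕ ipad = fb 4a 36 36 36 36; K' ⊕ opad = 91 20 5c 5c 5c 5c.
Inner hash: even-index sum = 409 mod 256 = 153; odd-index sum = 182 mod 256 = 182 → 99 b6.
Outer hash (recomputed tag): even-index sum = 482 mod 256 = 226; odd-index sum = 398 mod 256 = 142 → e2 8e.
Recomputed tag = e28e; claimed = e28e → match.

valid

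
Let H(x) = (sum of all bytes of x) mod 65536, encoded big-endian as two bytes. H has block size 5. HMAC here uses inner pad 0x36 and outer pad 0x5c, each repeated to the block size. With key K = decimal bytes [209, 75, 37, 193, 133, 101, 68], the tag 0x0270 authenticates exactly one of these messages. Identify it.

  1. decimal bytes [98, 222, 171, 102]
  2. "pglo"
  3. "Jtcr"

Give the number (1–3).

Key decimal bytes [209, 75, 37, 193, 133, 101, 68] = d1 4b 25 c1 85 65 44 is 7 bytes > B = 5, so hash it first: H(key) = 03 30, then zero-pad to 5 bytes: K' = 03 30 00 00 00.
K' ⊕ ipad = 35 06 36 36 36; K' ⊕ opad = 5f 6c 5c 5c 5c.
m1: inner = H(35 06 36 36 36 62 de ab 66) = 03 2e; tag = H(5f 6c 5c 5c 5c 03 2e) = 0210
m2: inner = H(35 06 36 36 36 70 67 6c 6f) = 02 8f; tag = H(5f 6c 5c 5c 5c 02 8f) = 0270 ← matches
m3: inner = H(35 06 36 36 36 4a 74 63 72) = 02 70; tag = H(5f 6c 5c 5c 5c 02 70) = 0251

2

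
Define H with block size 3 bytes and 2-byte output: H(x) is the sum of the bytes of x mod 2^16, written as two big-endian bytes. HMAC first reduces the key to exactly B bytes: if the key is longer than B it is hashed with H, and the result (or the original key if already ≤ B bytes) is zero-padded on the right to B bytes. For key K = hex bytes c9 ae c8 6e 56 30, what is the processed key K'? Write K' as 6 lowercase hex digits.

033300

|K| = 6 > B = 3, so first hash the key.
H(K): sum = 201+174+200+110+86+48 = 819 → 03 33.
Zero-pad H(K) = 03 33 to 3 bytes: K' = 03 33 00.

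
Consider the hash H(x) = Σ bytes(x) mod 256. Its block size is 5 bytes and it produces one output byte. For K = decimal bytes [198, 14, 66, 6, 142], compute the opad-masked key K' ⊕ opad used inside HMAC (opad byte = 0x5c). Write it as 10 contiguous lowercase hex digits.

9a521e5ad2

Key decimal bytes [198, 14, 66, 6, 142] = c6 0e 42 06 8e is exactly B = 5 bytes: K' = c6 0e 42 06 8e.
XOR each byte with 0x5c: c6⊕5c=9a, 0e⊕5c=52, 42⊕5c=1e, 06⊕5c=5a, 8e⊕5c=d2.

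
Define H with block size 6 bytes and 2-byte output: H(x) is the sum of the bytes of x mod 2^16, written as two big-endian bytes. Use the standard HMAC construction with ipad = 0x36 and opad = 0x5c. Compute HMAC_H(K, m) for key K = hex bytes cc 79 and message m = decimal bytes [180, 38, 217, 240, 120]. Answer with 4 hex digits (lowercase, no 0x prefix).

Key hex bytes cc 79 is 2 bytes ≤ B = 6; zero-pad to 6 bytes: K' = cc 79 00 00 00 00.
K' ⊕ ipad = fa 4f 36 36 36 36.  K' ⊕ opad = 90 25 5c 5c 5c 5c.
Inner input = (K'⊕ipad) ∥ m = fa 4f 36 36 36 36 ∥ b4 26 d9 f0 78.
Inner hash: sum = 250+79+54+54+54+54+180+38+217+240+120 = 1340 → 05 3c.
Outer input = (K'⊕opad) ∥ inner = 90 25 5c 5c 5c 5c ∥ 05 3c.
Outer hash (tag): sum = 144+37+92+92+92+92+5+60 = 614 → 02 66.

0266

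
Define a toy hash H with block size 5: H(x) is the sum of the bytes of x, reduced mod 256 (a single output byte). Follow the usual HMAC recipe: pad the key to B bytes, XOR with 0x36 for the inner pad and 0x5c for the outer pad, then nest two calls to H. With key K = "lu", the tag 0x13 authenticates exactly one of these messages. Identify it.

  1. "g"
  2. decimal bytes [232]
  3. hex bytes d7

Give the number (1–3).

1

Key "lu" = 6c 75 is 2 bytes ≤ B = 5; zero-pad to 5 bytes: K' = 6c 75 00 00 00.
K' ⊕ ipad = 5a 43 36 36 36; K' ⊕ opad = 30 29 5c 5c 5c.
m1: inner = H(5a 43 36 36 36 67) = a6; tag = H(30 29 5c 5c 5c a6) = 13 ← matches
m2: inner = H(5a 43 36 36 36 e8) = 27; tag = H(30 29 5c 5c 5c 27) = 94
m3: inner = H(5a 43 36 36 36 d7) = 16; tag = H(30 29 5c 5c 5c 16) = 83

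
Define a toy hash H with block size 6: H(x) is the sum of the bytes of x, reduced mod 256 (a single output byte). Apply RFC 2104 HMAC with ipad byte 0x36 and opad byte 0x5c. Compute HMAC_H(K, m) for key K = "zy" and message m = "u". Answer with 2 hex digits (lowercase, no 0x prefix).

Key "zy" = 7a 79 is 2 bytes ≤ B = 6; zero-pad to 6 bytes: K' = 7a 79 00 00 00 00.
K' ⊕ ipad = 4c 4f 36 36 36 36.  K' ⊕ opad = 26 25 5c 5c 5c 5c.
Inner input = (K'⊕ipad) ∥ m = 4c 4f 36 36 36 36 ∥ 75.
Inner hash: sum = 76+79+54+54+54+54+117 = 488; mod 256 = 232 → e8.
Outer input = (K'⊕opad) ∥ inner = 26 25 5c 5c 5c 5c ∥ e8.
Outer hash (tag): sum = 38+37+92+92+92+92+232 = 675; mod 256 = 163 → a3.

a3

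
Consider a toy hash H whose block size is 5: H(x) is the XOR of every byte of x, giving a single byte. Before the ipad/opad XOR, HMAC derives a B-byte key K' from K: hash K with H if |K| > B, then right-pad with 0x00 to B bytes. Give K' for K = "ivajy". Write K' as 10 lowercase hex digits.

6976616a79

Key "ivajy" = 69 76 61 6a 79 is exactly B = 5 bytes: K' = 69 76 61 6a 79.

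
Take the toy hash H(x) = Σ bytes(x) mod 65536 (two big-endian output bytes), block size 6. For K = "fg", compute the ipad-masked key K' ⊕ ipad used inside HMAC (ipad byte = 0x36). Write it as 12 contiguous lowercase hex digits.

505136363636

Key "fg" = 66 67 is 2 bytes ≤ B = 6; zero-pad to 6 bytes: K' = 66 67 00 00 00 00.
XOR each byte with 0x36: 66⊕36=50, 67⊕36=51, 00⊕36=36, 00⊕36=36, 00⊕36=36, 00⊕36=36.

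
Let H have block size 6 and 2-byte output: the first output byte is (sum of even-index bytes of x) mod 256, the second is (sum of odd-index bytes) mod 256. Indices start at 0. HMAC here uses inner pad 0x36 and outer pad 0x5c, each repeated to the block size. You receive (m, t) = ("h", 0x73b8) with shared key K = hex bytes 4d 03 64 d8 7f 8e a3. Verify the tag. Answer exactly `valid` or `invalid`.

invalid

Key hex bytes 4d 03 64 d8 7f 8e a3 is 7 bytes > B = 6, so hash it first: H(key) = d3 69, then zero-pad to 6 bytes: K' = d3 69 00 00 00 00.
K' ⊕ ipad = e5 5f 36 36 36 36; K' ⊕ opad = 8f 35 5c 5c 5c 5c.
Inner hash: even-index sum = 441 mod 256 = 185; odd-index sum = 203 mod 256 = 203 → b9 cb.
Outer hash (recomputed tag): even-index sum = 512 mod 256 = 0; odd-index sum = 440 mod 256 = 184 → 00 b8.
Recomputed tag = 00b8; claimed = 73b8 → mismatch.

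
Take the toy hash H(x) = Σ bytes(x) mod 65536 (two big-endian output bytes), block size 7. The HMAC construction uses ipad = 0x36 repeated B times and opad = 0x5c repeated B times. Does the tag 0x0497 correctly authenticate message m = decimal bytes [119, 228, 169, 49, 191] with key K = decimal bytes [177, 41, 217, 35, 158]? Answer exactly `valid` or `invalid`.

Key decimal bytes [177, 41, 217, 35, 158] = b1 29 d9 23 9e is 5 bytes ≤ B = 7; zero-pad to 7 bytes: K' = b1 29 d9 23 9e 00 00.
K' ⊕ ipad = 87 1f ef 15 a8 36 36; K' ⊕ opad = ed 75 85 7f c2 5c 5c.
Inner hash: sum = 135+31+239+21+168+54+54+119+228+169+49+191 = 1458 → 05 b2.
Outer hash (recomputed tag): sum = 237+117+133+127+194+92+92+5+178 = 1175 → 04 97.
Recomputed tag = 0497; claimed = 0497 → match.

valid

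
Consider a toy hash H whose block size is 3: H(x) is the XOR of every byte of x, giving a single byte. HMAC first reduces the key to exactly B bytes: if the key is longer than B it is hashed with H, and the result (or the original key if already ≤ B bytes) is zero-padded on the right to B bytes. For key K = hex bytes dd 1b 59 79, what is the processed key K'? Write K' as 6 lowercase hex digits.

|K| = 4 > B = 3, so first hash the key.
H(K): XOR dd⊕1b⊕59⊕79 = e6.
Zero-pad H(K) = e6 to 3 bytes: K' = e6 00 00.

e60000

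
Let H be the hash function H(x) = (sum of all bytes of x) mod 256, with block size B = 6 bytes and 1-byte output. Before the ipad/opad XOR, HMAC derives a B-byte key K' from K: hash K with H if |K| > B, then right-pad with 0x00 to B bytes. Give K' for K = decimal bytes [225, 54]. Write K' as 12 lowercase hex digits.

Key decimal bytes [225, 54] = e1 36 is 2 bytes ≤ B = 6; zero-pad to 6 bytes: K' = e1 36 00 00 00 00.

e13600000000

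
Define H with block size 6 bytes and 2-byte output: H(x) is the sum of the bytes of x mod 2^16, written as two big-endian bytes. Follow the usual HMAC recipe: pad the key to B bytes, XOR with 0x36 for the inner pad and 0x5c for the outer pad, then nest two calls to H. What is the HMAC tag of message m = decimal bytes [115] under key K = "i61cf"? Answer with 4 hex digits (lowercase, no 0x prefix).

Key "i61cf" = 69 36 31 63 66 is 5 bytes ≤ B = 6; zero-pad to 6 bytes: K' = 69 36 31 63 66 00.
K' ⊕ ipad = 5f 00 07 55 50 36.  K' ⊕ opad = 35 6a 6d 3f 3a 5c.
Inner input = (K'⊕ipad) ∥ m = 5f 00 07 55 50 36 ∥ 73.
Inner hash: sum = 95+0+7+85+80+54+115 = 436 → 01 b4.
Outer input = (K'⊕opad) ∥ inner = 35 6a 6d 3f 3a 5c ∥ 01 b4.
Outer hash (tag): sum = 53+106+109+63+58+92+1+180 = 662 → 02 96.

0296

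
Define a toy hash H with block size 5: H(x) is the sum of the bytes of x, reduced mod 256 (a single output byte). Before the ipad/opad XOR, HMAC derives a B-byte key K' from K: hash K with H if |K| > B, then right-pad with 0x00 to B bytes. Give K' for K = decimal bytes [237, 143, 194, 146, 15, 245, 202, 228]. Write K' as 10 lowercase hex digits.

8200000000

|K| = 8 > B = 5, so first hash the key.
H(K): sum = 237+143+194+146+15+245+202+228 = 1410; mod 256 = 130 → 82.
Zero-pad H(K) = 82 to 5 bytes: K' = 82 00 00 00 00.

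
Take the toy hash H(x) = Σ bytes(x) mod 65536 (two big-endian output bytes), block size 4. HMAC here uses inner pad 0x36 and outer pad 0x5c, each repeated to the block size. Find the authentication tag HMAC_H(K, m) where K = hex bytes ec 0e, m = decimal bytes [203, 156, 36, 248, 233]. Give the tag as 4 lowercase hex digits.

Key hex bytes ec 0e is 2 bytes ≤ B = 4; zero-pad to 4 bytes: K' = ec 0e 00 00.
K' ⊕ ipad = da 38 36 36.  K' ⊕ opad = b0 52 5c 5c.
Inner input = (K'⊕ipad) ∥ m = da 38 36 36 ∥ cb 9c 24 f8 e9.
Inner hash: sum = 218+56+54+54+203+156+36+248+233 = 1258 → 04 ea.
Outer input = (K'⊕opad) ∥ inner = b0 52 5c 5c ∥ 04 ea.
Outer hash (tag): sum = 176+82+92+92+4+234 = 680 → 02 a8.

02a8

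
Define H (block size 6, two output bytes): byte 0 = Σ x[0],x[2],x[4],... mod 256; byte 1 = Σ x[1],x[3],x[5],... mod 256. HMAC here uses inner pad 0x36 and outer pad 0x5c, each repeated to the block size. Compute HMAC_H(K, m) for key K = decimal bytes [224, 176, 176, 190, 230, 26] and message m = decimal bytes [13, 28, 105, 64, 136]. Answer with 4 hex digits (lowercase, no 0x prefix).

Key decimal bytes [224, 176, 176, 190, 230, 26] = e0 b0 b0 be e6 1a is exactly B = 6 bytes: K' = e0 b0 b0 be e6 1a.
K' ⊕ ipad = d6 86 86 88 d0 2c.  K' ⊕ opad = bc ec ec e2 ba 46.
Inner input = (K'⊕ipad) ∥ m = d6 86 86 88 d0 2c ∥ 0d 1c 69 40 88.
Inner hash: even-index sum = 810 mod 256 = 42; odd-index sum = 406 mod 256 = 150 → 2a 96.
Outer input = (K'⊕opad) ∥ inner = bc ec ec e2 ba 46 ∥ 2a 96.
Outer hash (tag): even-index sum = 652 mod 256 = 140; odd-index sum = 682 mod 256 = 170 → 8c aa.

8caa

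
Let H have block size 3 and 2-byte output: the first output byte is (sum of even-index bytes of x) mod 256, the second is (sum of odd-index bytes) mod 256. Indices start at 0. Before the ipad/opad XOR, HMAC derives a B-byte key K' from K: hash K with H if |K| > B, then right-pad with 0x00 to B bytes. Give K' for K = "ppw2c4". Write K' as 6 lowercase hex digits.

|K| = 6 > B = 3, so first hash the key.
H(K): even-index sum = 330 mod 256 = 74; odd-index sum = 214 mod 256 = 214 → 4a d6.
Zero-pad H(K) = 4a d6 to 3 bytes: K' = 4a d6 00.

4ad600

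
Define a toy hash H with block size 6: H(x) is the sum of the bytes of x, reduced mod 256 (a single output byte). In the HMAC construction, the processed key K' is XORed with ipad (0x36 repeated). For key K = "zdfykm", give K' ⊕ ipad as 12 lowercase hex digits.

Key "zdfykm" = 7a 64 66 79 6b 6d is exactly B = 6 bytes: K' = 7a 64 66 79 6b 6d.
XOR each byte with 0x36: 7a⊕36=4c, 64⊕36=52, 66⊕36=50, 79⊕36=4f, 6b⊕36=5d, 6d⊕36=5b.

4c52504f5d5b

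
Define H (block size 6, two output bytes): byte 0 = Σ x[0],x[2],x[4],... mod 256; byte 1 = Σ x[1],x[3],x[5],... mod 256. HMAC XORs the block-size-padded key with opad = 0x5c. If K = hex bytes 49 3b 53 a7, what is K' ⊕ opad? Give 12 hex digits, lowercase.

15670ffb5c5c

Key hex bytes 49 3b 53 a7 is 4 bytes ≤ B = 6; zero-pad to 6 bytes: K' = 49 3b 53 a7 00 00.
XOR each byte with 0x5c: 49⊕5c=15, 3b⊕5c=67, 53⊕5c=0f, a7⊕5c=fb, 00⊕5c=5c, 00⊕5c=5c.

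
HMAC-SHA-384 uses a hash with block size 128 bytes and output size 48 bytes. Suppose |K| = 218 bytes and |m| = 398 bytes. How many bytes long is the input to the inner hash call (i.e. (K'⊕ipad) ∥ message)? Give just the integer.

Key is 218 > 128 bytes, so it is hashed to 48 bytes then zero-padded to 128: |K'| = 128.
Inner input = (K'⊕ipad) ∥ m → 128 + 398 = 526 bytes.

526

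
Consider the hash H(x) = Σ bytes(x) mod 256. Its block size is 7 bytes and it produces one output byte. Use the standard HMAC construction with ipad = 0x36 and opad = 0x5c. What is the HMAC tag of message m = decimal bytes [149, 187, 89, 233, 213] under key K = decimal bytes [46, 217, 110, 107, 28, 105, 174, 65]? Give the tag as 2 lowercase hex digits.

Key decimal bytes [46, 217, 110, 107, 28, 105, 174, 65] = 2e d9 6e 6b 1c 69 ae 41 is 8 bytes > B = 7, so hash it first: H(key) = 54, then zero-pad to 7 bytes: K' = 54 00 00 00 00 00 00.
K' ⊕ ipad = 62 36 36 36 36 36 36.  K' ⊕ opad = 08 5c 5c 5c 5c 5c 5c.
Inner input = (K'⊕ipad) ∥ m = 62 36 36 36 36 36 36 ∥ 95 bb 59 e9 d5.
Inner hash: sum = 98+54+54+54+54+54+54+149+187+89+233+213 = 1293; mod 256 = 13 → 0d.
Outer input = (K'⊕opad) ∥ inner = 08 5c 5c 5c 5c 5c 5c ∥ 0d.
Outer hash (tag): sum = 8+92+92+92+92+92+92+13 = 573; mod 256 = 61 → 3d.

3d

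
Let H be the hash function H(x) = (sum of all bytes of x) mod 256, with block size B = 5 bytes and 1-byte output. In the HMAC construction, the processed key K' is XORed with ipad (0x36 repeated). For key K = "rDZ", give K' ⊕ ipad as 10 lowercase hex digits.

44726c3636

Key "rDZ" = 72 44 5a is 3 bytes ≤ B = 5; zero-pad to 5 bytes: K' = 72 44 5a 00 00.
XOR each byte with 0x36: 72⊕36=44, 44⊕36=72, 5a⊕36=6c, 00⊕36=36, 00⊕36=36.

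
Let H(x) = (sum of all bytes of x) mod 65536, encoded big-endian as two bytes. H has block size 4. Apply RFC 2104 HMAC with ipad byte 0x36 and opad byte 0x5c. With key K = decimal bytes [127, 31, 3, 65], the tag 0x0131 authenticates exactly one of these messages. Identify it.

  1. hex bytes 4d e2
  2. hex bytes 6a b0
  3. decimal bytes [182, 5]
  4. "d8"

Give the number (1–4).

1

Key decimal bytes [127, 31, 3, 65] = 7f 1f 03 41 is exactly B = 4 bytes: K' = 7f 1f 03 41.
K' ⊕ ipad = 49 29 35 77; K' ⊕ opad = 23 43 5f 1d.
m1: inner = H(49 29 35 77 4d e2) = 02 4d; tag = H(23 43 5f 1d 02 4d) = 0131 ← matches
m2: inner = H(49 29 35 77 6a b0) = 02 38; tag = H(23 43 5f 1d 02 38) = 011c
m3: inner = H(49 29 35 77 b6 05) = 01 d9; tag = H(23 43 5f 1d 01 d9) = 01bc
m4: inner = H(49 29 35 77 64 38) = 01 ba; tag = H(23 43 5f 1d 01 ba) = 019d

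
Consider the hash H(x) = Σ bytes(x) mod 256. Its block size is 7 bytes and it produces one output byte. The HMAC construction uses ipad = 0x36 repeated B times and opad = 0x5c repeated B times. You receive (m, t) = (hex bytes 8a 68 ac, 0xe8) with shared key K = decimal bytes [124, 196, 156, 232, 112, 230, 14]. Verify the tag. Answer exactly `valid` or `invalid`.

invalid

Key decimal bytes [124, 196, 156, 232, 112, 230, 14] = 7c c4 9c e8 70 e6 0e is exactly B = 7 bytes: K' = 7c c4 9c e8 70 e6 0e.
K' ⊕ ipad = 4a f2 aa de 46 d0 38; K' ⊕ opad = 20 98 c0 b4 2c ba 52.
Inner hash: sum = 74+242+170+222+70+208+56+138+104+172 = 1456; mod 256 = 176 → b0.
Outer hash (recomputed tag): sum = 32+152+192+180+44+186+82+176 = 1044; mod 256 = 20 → 14.
Recomputed tag = 14; claimed = e8 → mismatch.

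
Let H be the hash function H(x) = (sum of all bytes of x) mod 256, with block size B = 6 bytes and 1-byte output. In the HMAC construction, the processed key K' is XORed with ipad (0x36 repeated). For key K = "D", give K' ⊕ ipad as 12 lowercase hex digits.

Key "D" = 44 is 1 byte ≤ B = 6; zero-pad to 6 bytes: K' = 44 00 00 00 00 00.
XOR each byte with 0x36: 44⊕36=72, 00⊕36=36, 00⊕36=36, 00⊕36=36, 00⊕36=36, 00⊕36=36.

723636363636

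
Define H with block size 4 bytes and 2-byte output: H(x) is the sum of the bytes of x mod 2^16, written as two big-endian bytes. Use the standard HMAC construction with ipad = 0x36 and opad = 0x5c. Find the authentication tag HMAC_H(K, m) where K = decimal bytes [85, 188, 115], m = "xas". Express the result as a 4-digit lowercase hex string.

Key decimal bytes [85, 188, 115] = 55 bc 73 is 3 bytes ≤ B = 4; zero-pad to 4 bytes: K' = 55 bc 73 00.
K' ⊕ ipad = 63 8a 45 36.  K' ⊕ opad = 09 e0 2f 5c.
Inner input = (K'⊕ipad) ∥ m = 63 8a 45 36 ∥ 78 61 73.
Inner hash: sum = 99+138+69+54+120+97+115 = 692 → 02 b4.
Outer input = (K'⊕opad) ∥ inner = 09 e0 2f 5c ∥ 02 b4.
Outer hash (tag): sum = 9+224+47+92+2+180 = 554 → 02 2a.

022a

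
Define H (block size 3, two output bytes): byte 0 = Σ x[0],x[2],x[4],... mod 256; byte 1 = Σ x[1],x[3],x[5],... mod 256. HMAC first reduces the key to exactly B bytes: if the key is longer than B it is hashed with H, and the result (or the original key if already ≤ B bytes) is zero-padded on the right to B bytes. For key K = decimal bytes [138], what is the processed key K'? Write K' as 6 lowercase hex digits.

Key decimal bytes [138] = 8a is 1 byte ≤ B = 3; zero-pad to 3 bytes: K' = 8a 00 00.

8a0000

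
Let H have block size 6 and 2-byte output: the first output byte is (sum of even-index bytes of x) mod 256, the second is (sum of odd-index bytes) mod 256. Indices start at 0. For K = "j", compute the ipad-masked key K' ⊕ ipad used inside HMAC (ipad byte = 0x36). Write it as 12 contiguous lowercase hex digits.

5c3636363636

Key "j" = 6a is 1 byte ≤ B = 6; zero-pad to 6 bytes: K' = 6a 00 00 00 00 00.
XOR each byte with 0x36: 6a⊕36=5c, 00⊕36=36, 00⊕36=36, 00⊕36=36, 00⊕36=36, 00⊕36=36.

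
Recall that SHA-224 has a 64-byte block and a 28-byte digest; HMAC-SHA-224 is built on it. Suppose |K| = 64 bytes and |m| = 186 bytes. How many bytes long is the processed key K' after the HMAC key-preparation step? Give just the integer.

Key is 64 ≤ 64 bytes, zero-padded: |K'| = 64.

64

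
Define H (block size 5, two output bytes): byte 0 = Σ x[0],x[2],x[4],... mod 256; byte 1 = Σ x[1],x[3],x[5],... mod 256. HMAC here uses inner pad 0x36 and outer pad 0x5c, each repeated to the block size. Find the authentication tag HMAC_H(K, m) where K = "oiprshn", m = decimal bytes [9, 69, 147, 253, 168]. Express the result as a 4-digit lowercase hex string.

431f

Key "oiprshn" = 6f 69 70 72 73 68 6e is 7 bytes > B = 5, so hash it first: H(key) = c0 43, then zero-pad to 5 bytes: K' = c0 43 00 00 00.
K' ⊕ ipad = f6 75 36 36 36.  K' ⊕ opad = 9c 1f 5c 5c 5c.
Inner input = (K'⊕ipad) ∥ m = f6 75 36 36 36 ∥ 09 45 93 fd a8.
Inner hash: even-index sum = 676 mod 256 = 164; odd-index sum = 495 mod 256 = 239 → a4 ef.
Outer input = (K'⊕opad) ∥ inner = 9c 1f 5c 5c 5c ∥ a4 ef.
Outer hash (tag): even-index sum = 579 mod 256 = 67; odd-index sum = 287 mod 256 = 31 → 43 1f.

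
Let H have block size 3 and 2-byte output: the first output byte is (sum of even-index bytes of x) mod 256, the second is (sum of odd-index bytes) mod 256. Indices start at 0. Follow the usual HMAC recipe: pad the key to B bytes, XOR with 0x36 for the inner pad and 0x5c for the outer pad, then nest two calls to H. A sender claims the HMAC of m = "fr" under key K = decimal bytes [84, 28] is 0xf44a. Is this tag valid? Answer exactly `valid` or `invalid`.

valid

Key decimal bytes [84, 28] = 54 1c is 2 bytes ≤ B = 3; zero-pad to 3 bytes: K' = 54 1c 00.
K' ⊕ ipad = 62 2a 36; K' ⊕ opad = 08 40 5c.
Inner hash: even-index sum = 266 mod 256 = 10; odd-index sum = 144 mod 256 = 144 → 0a 90.
Outer hash (recomputed tag): even-index sum = 244 mod 256 = 244; odd-index sum = 74 mod 256 = 74 → f4 4a.
Recomputed tag = f44a; claimed = f44a → match.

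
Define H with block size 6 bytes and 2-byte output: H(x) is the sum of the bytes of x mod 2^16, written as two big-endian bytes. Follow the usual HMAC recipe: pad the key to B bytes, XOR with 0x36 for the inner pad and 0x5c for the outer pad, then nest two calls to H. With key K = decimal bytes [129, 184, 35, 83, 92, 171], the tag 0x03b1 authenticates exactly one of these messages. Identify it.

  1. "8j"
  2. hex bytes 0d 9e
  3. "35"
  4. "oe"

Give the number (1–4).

1

Key decimal bytes [129, 184, 35, 83, 92, 171] = 81 b8 23 53 5c ab is exactly B = 6 bytes: K' = 81 b8 23 53 5c ab.
K' ⊕ ipad = b7 8e 15 65 6a 9d; K' ⊕ opad = dd e4 7f 0f 00 f7.
m1: inner = H(b7 8e 15 65 6a 9d 38 6a) = 03 68; tag = H(dd e4 7f 0f 00 f7 03 68) = 03b1 ← matches
m2: inner = H(b7 8e 15 65 6a 9d 0d 9e) = 03 71; tag = H(dd e4 7f 0f 00 f7 03 71) = 03ba
m3: inner = H(b7 8e 15 65 6a 9d 33 35) = 03 2e; tag = H(dd e4 7f 0f 00 f7 03 2e) = 0377
m4: inner = H(b7 8e 15 65 6a 9d 6f 65) = 03 9a; tag = H(dd e4 7f 0f 00 f7 03 9a) = 03e3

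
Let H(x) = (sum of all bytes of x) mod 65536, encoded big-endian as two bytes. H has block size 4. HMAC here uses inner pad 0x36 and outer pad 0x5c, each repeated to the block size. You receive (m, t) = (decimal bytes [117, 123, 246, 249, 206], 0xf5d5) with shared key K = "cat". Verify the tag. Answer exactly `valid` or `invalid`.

Key "cat" = 63 61 74 is 3 bytes ≤ B = 4; zero-pad to 4 bytes: K' = 63 61 74 00.
K' ⊕ ipad = 55 57 42 36; K' ⊕ opad = 3f 3d 28 5c.
Inner hash: sum = 85+87+66+54+117+123+246+249+206 = 1233 → 04 d1.
Outer hash (recomputed tag): sum = 63+61+40+92+4+209 = 469 → 01 d5.
Recomputed tag = 01d5; claimed = f5d5 → mismatch.

invalid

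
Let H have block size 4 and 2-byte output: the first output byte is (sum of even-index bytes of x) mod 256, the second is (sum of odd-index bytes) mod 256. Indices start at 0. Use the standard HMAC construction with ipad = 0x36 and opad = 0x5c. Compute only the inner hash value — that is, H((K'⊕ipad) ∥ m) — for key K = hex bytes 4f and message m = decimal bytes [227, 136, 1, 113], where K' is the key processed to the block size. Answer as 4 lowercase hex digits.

Key hex bytes 4f is 1 byte ≤ B = 4; zero-pad to 4 bytes: K' = 4f 00 00 00.
K' ⊕ ipad = 79 36 36 36.
Inner input = 79 36 36 36 ∥ e3 88 01 71.
Inner hash: even-index sum = 403 mod 256 = 147; odd-index sum = 357 mod 256 = 101 → 93 65.

9365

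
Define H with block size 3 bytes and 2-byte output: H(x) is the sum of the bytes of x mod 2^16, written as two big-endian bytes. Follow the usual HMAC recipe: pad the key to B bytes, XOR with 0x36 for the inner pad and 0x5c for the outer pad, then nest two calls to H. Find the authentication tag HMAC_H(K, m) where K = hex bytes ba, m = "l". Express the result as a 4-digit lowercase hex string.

0203

Key hex bytes ba is 1 byte ≤ B = 3; zero-pad to 3 bytes: K' = ba 00 00.
K' ⊕ ipad = 8c 36 36.  K' ⊕ opad = e6 5c 5c.
Inner input = (K'⊕ipad) ∥ m = 8c 36 36 ∥ 6c.
Inner hash: sum = 140+54+54+108 = 356 → 01 64.
Outer input = (K'⊕opad) ∥ inner = e6 5c 5c ∥ 01 64.
Outer hash (tag): sum = 230+92+92+1+100 = 515 → 02 03.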